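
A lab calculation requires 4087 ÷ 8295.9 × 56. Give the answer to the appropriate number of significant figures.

4087 ÷ 8295.9 × 56 = 27.5885678468…
Multiplication/division keeps the fewest significant figures: 4087 → 4 s.f., 8295.9 → 5 s.f., 56 → 2 s.f.; limit is 2.
Rounded to 2 significant figures: 28.

28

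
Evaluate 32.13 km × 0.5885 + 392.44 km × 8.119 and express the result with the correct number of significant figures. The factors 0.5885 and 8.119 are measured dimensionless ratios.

32.13 × 0.5885 = 18.908505 → 18.91 km (4 s.f., last digit at the 10^-2 place).
392.44 × 8.119 = 3186.22036 → 3186 km (4 s.f., last digit at the 10^0 place).
Sum: 3205.128865 km; keep the coarser place, 10^0.
Result: 3205 km.

3205 km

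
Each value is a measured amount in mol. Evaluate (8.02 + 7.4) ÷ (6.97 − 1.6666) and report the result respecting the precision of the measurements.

8.02 + 7.4 = 15.42, limited to 1 d.p. → 3 s.f.; 6.97 − 1.6666 = 5.3034, limited to 2 d.p. → 3 s.f.
Carrying full precision, 15.42 ÷ 5.3034 = 2.90756872949…; keep min(3, 3) = 3 s.f.
Rounded to 3 significant figures: 2.91.

2.91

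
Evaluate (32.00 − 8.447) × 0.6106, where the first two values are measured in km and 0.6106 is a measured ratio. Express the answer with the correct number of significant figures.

14.38 km

32.00 km − 8.447 km = 23.553 km; the difference is limited to 2 decimal places (4 s.f.).
Carrying full precision, 23.553 × 0.6106 = 14.3814618 km; 0.6106 has 4 s.f., so the result keeps min(4, 4) = 4 s.f.
Rounded to 4 significant figures: 14.38 km.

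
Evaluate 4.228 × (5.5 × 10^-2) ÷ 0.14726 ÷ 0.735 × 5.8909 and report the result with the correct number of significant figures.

4.228 × (5.5 × 10^-2) ÷ 0.14726 ÷ 0.735 × 5.8909 = 12.6563123209…
Multiplication/division keeps the fewest significant figures: 4.228 → 4 s.f., 5.5 × 10^-2 → 2 s.f., 0.14726 → 5 s.f., 0.735 → 3 s.f., 5.8909 → 5 s.f.; limit is 2.
Rounded to 2 significant figures: 13.

13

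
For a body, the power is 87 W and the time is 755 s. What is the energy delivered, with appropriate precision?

energy delivered = 87 W × 755 s = 65685 J.
87 has 2 significant figures; 755 has 3.
Division/multiplication keeps the fewest: 2 significant figures.
Rounded: 6.6 × 10^4 J.

6.6 × 10^4 J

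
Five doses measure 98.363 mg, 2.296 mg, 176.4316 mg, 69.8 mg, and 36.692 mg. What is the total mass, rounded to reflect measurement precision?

383.6 mg

98.363 mg + 2.296 mg + 176.4316 mg + 69.8 mg + 36.692 mg = 383.5826 mg.
Addition/subtraction keeps the fewest decimal places: 98.363 → 3 decimal places, 2.296 → 3 decimal places, 176.4316 → 4 decimal places, 69.8 → 1 decimal place, 36.692 → 3 decimal places; limit is 1.
Rounded to 1 decimal place: 383.6 mg.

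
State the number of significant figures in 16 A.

2

16: every digit is nonzero and significant.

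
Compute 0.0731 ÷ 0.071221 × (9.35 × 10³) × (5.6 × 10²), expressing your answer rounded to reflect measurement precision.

0.0731 ÷ 0.071221 × (9.35 × 10³) × (5.6 × 10²) = 5374139.64982…
Multiplication/division keeps the fewest significant figures: 0.0731 → 3 s.f., 0.071221 → 5 s.f., 9.35 × 10³ → 3 s.f., 5.6 × 10² → 2 s.f.; limit is 2.
Rounded to 2 significant figures: 5.4 × 10⁶.

5.4 × 10⁶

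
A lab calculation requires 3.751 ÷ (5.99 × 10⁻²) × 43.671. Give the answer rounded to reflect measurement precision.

3.751 ÷ (5.99 × 10⁻²) × 43.671 = 2734.72322204…
Multiplication/division keeps the fewest significant figures: 3.751 → 4 s.f., 5.99 × 10⁻² → 3 s.f., 43.671 → 5 s.f.; limit is 3.
Rounded to 3 significant figures: 2.73 × 10³.

2.73 × 10³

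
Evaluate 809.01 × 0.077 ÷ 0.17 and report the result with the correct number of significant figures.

3.7 × 10²

809.01 × 0.077 ÷ 0.17 = 366.433941176…
Multiplication/division keeps the fewest significant figures: 809.01 → 5 s.f., 0.077 → 2 s.f., 0.17 → 2 s.f.; limit is 2.
Rounded to 2 significant figures: 3.7 × 10².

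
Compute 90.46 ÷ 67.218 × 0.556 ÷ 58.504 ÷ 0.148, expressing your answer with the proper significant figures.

90.46 ÷ 67.218 × 0.556 ÷ 58.504 ÷ 0.148 = 0.0864168661428…
Multiplication/division keeps the fewest significant figures: 90.46 → 4 s.f., 67.218 → 5 s.f., 0.556 → 3 s.f., 58.504 → 5 s.f., 0.148 → 3 s.f.; limit is 3.
Rounded to 3 significant figures: 0.0864.

0.0864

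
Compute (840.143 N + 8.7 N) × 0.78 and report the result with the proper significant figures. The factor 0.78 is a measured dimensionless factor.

840.143 N + 8.7 N = 848.843 N; the sum is limited to 1 decimal place (4 s.f.).
Carrying full precision, 848.843 × 0.78 = 662.09754 N; 0.78 has 2 s.f., so the result keeps min(4, 2) = 2 s.f.
Rounded to 2 significant figures: 6.6 × 10^2 N.

6.6 × 10^2 N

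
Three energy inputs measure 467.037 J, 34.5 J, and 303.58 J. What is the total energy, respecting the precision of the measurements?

467.037 J + 34.5 J + 303.58 J = 805.117 J.
Addition/subtraction keeps the fewest decimal places: 467.037 → 3 decimal places, 34.5 → 1 decimal place, 303.58 → 2 decimal places; limit is 1.
Rounded to 1 decimal place: 805.1 J.

805.1 J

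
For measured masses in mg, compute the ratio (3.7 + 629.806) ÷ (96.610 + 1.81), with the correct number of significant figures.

3.7 + 629.806 = 633.506, limited to 1 d.p. → 4 s.f.; 96.610 + 1.81 = 98.420, limited to 2 d.p. → 4 s.f.
Carrying full precision, 633.506 ÷ 98.420 = 6.43676082097…; keep min(4, 4) = 4 s.f.
Rounded to 4 significant figures: 6.437.

6.437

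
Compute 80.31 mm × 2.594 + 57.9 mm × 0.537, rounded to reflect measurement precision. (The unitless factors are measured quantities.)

239.4 mm

80.31 × 2.594 = 208.32414 → 208.3 mm (4 s.f., last digit at the 10^-1 place).
57.9 × 0.537 = 31.0923 → 31.1 mm (3 s.f., last digit at the 10^-1 place).
Sum: 239.41644 mm; keep the coarser place, 10^-1.
Result: 239.4 mm.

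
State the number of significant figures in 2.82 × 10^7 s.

2.82 × 10^7: in scientific notation every digit of the coefficient is significant.

3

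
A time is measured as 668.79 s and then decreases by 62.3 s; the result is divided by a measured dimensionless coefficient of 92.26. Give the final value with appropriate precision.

6.574 s

668.79 s − 62.3 s = 606.49 s; the difference is limited to 1 decimal place (4 s.f.).
Carrying full precision, 606.49 ÷ 92.26 = 6.57370474745… s; 92.26 has 4 s.f., so the result keeps min(4, 4) = 4 s.f.
Rounded to 4 significant figures: 6.574 s.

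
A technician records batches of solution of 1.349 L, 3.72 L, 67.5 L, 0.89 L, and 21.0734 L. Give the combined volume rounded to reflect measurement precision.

94.5 L

1.349 L + 3.72 L + 67.5 L + 0.89 L + 21.0734 L = 94.5324 L.
Addition/subtraction keeps the fewest decimal places: 1.349 → 3 decimal places, 3.72 → 2 decimal places, 67.5 → 1 decimal place, 0.89 → 2 decimal places, 21.0734 → 4 decimal places; limit is 1.
Rounded to 1 decimal place: 94.5 L.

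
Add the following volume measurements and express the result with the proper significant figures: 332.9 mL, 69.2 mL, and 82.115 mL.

332.9 mL + 69.2 mL + 82.115 mL = 484.215 mL.
Addition/subtraction keeps the fewest decimal places: 332.9 → 1 decimal place, 69.2 → 1 decimal place, 82.115 → 3 decimal places; limit is 1.
Rounded to 1 decimal place: 484.2 mL.

484.2 mL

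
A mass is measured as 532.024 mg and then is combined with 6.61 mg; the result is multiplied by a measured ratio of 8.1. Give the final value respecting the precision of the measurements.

532.024 mg + 6.61 mg = 538.634 mg; the sum is limited to 2 decimal places (5 s.f.).
Carrying full precision, 538.634 × 8.1 = 4362.9354 mg; 8.1 has 2 s.f., so the result keeps min(5, 2) = 2 s.f.
Rounded to 2 significant figures: 4.4 × 10³ mg.

4.4 × 10³ mg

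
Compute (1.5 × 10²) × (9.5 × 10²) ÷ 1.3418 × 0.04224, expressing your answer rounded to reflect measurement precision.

4.5 × 10³

(1.5 × 10²) × (9.5 × 10²) ÷ 1.3418 × 0.04224 = 4485.91444329…
Multiplication/division keeps the fewest significant figures: 1.5 × 10² → 2 s.f., 9.5 × 10² → 2 s.f., 1.3418 → 5 s.f., 0.04224 → 4 s.f.; limit is 2.
Rounded to 2 significant figures: 4.5 × 10³.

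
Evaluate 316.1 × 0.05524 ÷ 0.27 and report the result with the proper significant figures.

316.1 × 0.05524 ÷ 0.27 = 64.6717185185…
Multiplication/division keeps the fewest significant figures: 316.1 → 4 s.f., 0.05524 → 4 s.f., 0.27 → 2 s.f.; limit is 2.
Rounded to 2 significant figures: 65.

65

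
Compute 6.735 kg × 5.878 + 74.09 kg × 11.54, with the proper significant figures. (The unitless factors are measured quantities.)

6.735 × 5.878 = 39.58833 → 39.59 kg (4 s.f., last digit at the 10^-2 place).
74.09 × 11.54 = 854.9986 → 855.0 kg (4 s.f., last digit at the 10^-1 place).
Sum: 894.58693 kg; keep the coarser place, 10^-1.
Result: 894.6 kg.

894.6 kg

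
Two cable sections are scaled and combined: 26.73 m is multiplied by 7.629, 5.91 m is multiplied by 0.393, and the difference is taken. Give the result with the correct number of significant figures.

201.6 m

26.73 × 7.629 = 203.92317 → 2.039 × 10^2 m (4 s.f., last digit at the 10^-1 place).
5.91 × 0.393 = 2.32263 → 2.32 m (3 s.f., last digit at the 10^-2 place).
Difference: 201.60054 m; keep the coarser place, 10^-1.
Result: 201.6 m.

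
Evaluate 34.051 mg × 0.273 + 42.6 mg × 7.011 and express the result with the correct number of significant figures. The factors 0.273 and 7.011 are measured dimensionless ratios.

308 mg

34.051 × 0.273 = 9.295923 → 9.30 mg (3 s.f., last digit at the 10^-2 place).
42.6 × 7.011 = 298.6686 → 299 mg (3 s.f., last digit at the 10^0 place).
Sum: 307.964523 mg; keep the coarser place, 10^0.
Result: 308 mg.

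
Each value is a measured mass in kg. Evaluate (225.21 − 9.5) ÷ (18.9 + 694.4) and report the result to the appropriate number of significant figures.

225.21 − 9.5 = 215.71, limited to 1 d.p. → 4 s.f.; 18.9 + 694.4 = 713.3, limited to 1 d.p. → 4 s.f.
Carrying full precision, 215.71 ÷ 713.3 = 0.302411327632…; keep min(4, 4) = 4 s.f.
Rounded to 4 significant figures: 0.3024.

0.3024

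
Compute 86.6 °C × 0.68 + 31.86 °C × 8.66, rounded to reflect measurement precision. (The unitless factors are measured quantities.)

86.6 × 0.68 = 58.888 → 59 °C (2 s.f., last digit at the 10^0 place).
31.86 × 8.66 = 275.9076 → 276 °C (3 s.f., last digit at the 10^0 place).
Sum: 334.7956 °C; keep the coarser place, 10^0.
Result: 335 °C.

335 °C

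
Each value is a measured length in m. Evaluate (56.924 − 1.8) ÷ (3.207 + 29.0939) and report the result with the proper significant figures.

56.924 − 1.8 = 55.124, limited to 1 d.p. → 3 s.f.; 3.207 + 29.0939 = 32.3009, limited to 3 d.p. → 5 s.f.
Carrying full precision, 55.124 ÷ 32.3009 = 1.70657783529…; keep min(3, 5) = 3 s.f.
Rounded to 3 significant figures: 1.71.

1.71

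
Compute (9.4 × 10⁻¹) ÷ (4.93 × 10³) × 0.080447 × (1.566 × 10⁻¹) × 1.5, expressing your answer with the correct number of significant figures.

(9.4 × 10⁻¹) ÷ (4.93 × 10³) × 0.080447 × (1.566 × 10⁻¹) × 1.5 = 0.00000360307916471…
Multiplication/division keeps the fewest significant figures: 9.4 × 10⁻¹ → 2 s.f., 4.93 × 10³ → 3 s.f., 0.080447 → 5 s.f., 1.566 × 10⁻¹ → 4 s.f., 1.5 → 2 s.f.; limit is 2.
Rounded to 2 significant figures: 3.6 × 10⁻⁶.

3.6 × 10⁻⁶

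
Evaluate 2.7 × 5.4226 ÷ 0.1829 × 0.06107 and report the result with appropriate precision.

2.7 × 5.4226 ÷ 0.1829 × 0.06107 = 4.88861176271…
Multiplication/division keeps the fewest significant figures: 2.7 → 2 s.f., 5.4226 → 5 s.f., 0.1829 → 4 s.f., 0.06107 → 4 s.f.; limit is 2.
Rounded to 2 significant figures: 4.9.

4.9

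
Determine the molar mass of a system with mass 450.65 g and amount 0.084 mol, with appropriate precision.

molar mass = 450.65 g ÷ 0.084 mol = 5364.88095238… g/mol.
450.65 has 5 significant figures; 0.084 has 2.
Division/multiplication keeps the fewest: 2 significant figures.
Rounded: 5.4 × 10^3 g/mol.

5.4 × 10^3 g/mol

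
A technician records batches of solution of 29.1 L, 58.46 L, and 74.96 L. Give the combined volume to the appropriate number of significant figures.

162.5 L

29.1 L + 58.46 L + 74.96 L = 162.52 L.
Addition/subtraction keeps the fewest decimal places: 29.1 → 1 decimal place, 58.46 → 2 decimal places, 74.96 → 2 decimal places; limit is 1.
Rounded to 1 decimal place: 162.5 L.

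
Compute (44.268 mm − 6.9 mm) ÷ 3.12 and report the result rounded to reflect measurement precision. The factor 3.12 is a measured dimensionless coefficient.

44.268 mm − 6.9 mm = 37.368 mm; the difference is limited to 1 decimal place (3 s.f.).
Carrying full precision, 37.368 ÷ 3.12 = 11.9769230769… mm; 3.12 has 3 s.f., so the result keeps min(3, 3) = 3 s.f.
Rounded to 3 significant figures: 12.0 mm.

12.0 mm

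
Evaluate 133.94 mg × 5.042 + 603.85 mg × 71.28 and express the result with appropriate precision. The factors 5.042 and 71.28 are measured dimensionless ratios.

133.94 × 5.042 = 675.32548 → 675.3 mg (4 s.f., last digit at the 10^-1 place).
603.85 × 71.28 = 43042.428 → 4.304 × 10⁴ mg (4 s.f., last digit at the 10^1 place).
Sum: 43717.75348 mg; keep the coarser place, 10^1.
Result: 4.372 × 10⁴ mg.

4.372 × 10⁴ mg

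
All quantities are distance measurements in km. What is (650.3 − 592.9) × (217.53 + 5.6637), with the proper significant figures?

1.28 × 10^4 km²

650.3 − 592.9 = 57.4, limited to 1 d.p. → 3 s.f.; 217.53 + 5.6637 = 223.1937, limited to 2 d.p. → 5 s.f.
Carrying full precision, 57.4 × 223.1937 = 12811.31838; keep min(3, 5) = 3 s.f.
Rounded to 3 significant figures: 1.28 × 10^4 km².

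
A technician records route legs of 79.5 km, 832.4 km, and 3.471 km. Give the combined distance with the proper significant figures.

915.4 km

79.5 km + 832.4 km + 3.471 km = 915.371 km.
Addition/subtraction keeps the fewest decimal places: 79.5 → 1 decimal place, 832.4 → 1 decimal place, 3.471 → 3 decimal places; limit is 1.
Rounded to 1 decimal place: 915.4 km.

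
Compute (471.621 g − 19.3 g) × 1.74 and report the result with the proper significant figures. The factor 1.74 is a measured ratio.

787 g

471.621 g − 19.3 g = 452.321 g; the difference is limited to 1 decimal place (4 s.f.).
Carrying full precision, 452.321 × 1.74 = 787.03854 g; 1.74 has 3 s.f., so the result keeps min(4, 3) = 3 s.f.
Rounded to 3 significant figures: 787 g.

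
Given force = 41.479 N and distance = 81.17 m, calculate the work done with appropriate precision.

3367 J

work done = 41.479 N × 81.17 m = 3366.85043 J.
41.479 has 5 significant figures; 81.17 has 4.
Division/multiplication keeps the fewest: 4 significant figures.
Rounded: 3367 J.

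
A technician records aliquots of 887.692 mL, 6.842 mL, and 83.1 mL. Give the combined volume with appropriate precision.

887.692 mL + 6.842 mL + 83.1 mL = 977.634 mL.
Addition/subtraction keeps the fewest decimal places: 887.692 → 3 decimal places, 6.842 → 3 decimal places, 83.1 → 1 decimal place; limit is 1.
Rounded to 1 decimal place: 977.6 mL.

977.6 mL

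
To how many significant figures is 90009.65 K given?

7

90009.65: zeros between nonzero digits are significant.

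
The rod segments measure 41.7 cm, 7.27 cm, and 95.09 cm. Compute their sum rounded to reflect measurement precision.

144.1 cm

41.7 cm + 7.27 cm + 95.09 cm = 144.06 cm.
Addition/subtraction keeps the fewest decimal places: 41.7 → 1 decimal place, 7.27 → 2 decimal places, 95.09 → 2 decimal places; limit is 1.
Rounded to 1 decimal place: 144.1 cm.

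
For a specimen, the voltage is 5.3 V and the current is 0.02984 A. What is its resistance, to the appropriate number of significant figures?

resistance = 5.3 V ÷ 0.02984 A = 177.613941019… Ω.
5.3 has 2 significant figures; 0.02984 has 4.
Division/multiplication keeps the fewest: 2 significant figures.
Rounded: 1.8 × 10^2 Ω.

1.8 × 10^2 Ω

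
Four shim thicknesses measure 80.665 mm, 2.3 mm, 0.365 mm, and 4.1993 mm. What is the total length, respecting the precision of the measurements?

80.665 mm + 2.3 mm + 0.365 mm + 4.1993 mm = 87.5293 mm.
Addition/subtraction keeps the fewest decimal places: 80.665 → 3 decimal places, 2.3 → 1 decimal place, 0.365 → 3 decimal places, 4.1993 → 4 decimal places; limit is 1.
Rounded to 1 decimal place: 87.5 mm.

87.5 mm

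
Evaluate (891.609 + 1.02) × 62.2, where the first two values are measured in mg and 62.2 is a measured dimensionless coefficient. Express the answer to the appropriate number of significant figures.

5.55 × 10^4 mg

891.609 mg + 1.02 mg = 892.629 mg; the sum is limited to 2 decimal places (5 s.f.).
Carrying full precision, 892.629 × 62.2 = 55521.5238 mg; 62.2 has 3 s.f., so the result keeps min(5, 3) = 3 s.f.
Rounded to 3 significant figures: 5.55 × 10^4 mg.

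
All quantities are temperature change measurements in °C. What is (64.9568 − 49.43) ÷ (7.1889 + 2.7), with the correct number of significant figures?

1.6

64.9568 − 49.43 = 15.5268, limited to 2 d.p. → 4 s.f.; 7.1889 + 2.7 = 9.8889, limited to 1 d.p. → 2 s.f.
Carrying full precision, 15.5268 ÷ 9.8889 = 1.57012407851…; keep min(4, 2) = 2 s.f.
Rounded to 2 significant figures: 1.6.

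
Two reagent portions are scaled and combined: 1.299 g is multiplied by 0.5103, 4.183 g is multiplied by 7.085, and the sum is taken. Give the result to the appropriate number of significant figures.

1.299 × 0.5103 = 0.6628797 → 0.6629 g (4 s.f., last digit at the 10^-4 place).
4.183 × 7.085 = 29.636555 → 29.64 g (4 s.f., last digit at the 10^-2 place).
Sum: 30.2994347 g; keep the coarser place, 10^-2.
Result: 30.30 g.

30.30 g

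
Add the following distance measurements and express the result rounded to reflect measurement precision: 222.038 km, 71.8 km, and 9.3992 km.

303.2 km

222.038 km + 71.8 km + 9.3992 km = 303.2372 km.
Addition/subtraction keeps the fewest decimal places: 222.038 → 3 decimal places, 71.8 → 1 decimal place, 9.3992 → 4 decimal places; limit is 1.
Rounded to 1 decimal place: 303.2 km.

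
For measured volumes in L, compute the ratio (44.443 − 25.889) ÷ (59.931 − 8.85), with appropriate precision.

0.3632

44.443 − 25.889 = 18.554, limited to 3 d.p. → 5 s.f.; 59.931 − 8.85 = 51.081, limited to 2 d.p. → 4 s.f.
Carrying full precision, 18.554 ÷ 51.081 = 0.363227031577…; keep min(5, 4) = 4 s.f.
Rounded to 4 significant figures: 0.3632.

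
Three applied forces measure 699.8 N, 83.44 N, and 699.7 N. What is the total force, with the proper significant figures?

1482.9 N

699.8 N + 83.44 N + 699.7 N = 1482.94 N.
Addition/subtraction keeps the fewest decimal places: 699.8 → 1 decimal place, 83.44 → 2 decimal places, 699.7 → 1 decimal place; limit is 1.
Rounded to 1 decimal place: 1482.9 N.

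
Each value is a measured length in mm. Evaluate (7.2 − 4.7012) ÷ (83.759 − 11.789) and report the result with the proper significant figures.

7.2 − 4.7012 = 2.4988, limited to 1 d.p. → 2 s.f.; 83.759 − 11.789 = 71.970, limited to 3 d.p. → 5 s.f.
Carrying full precision, 2.4988 ÷ 71.970 = 0.0347200222315…; keep min(2, 5) = 2 s.f.
Rounded to 2 significant figures: 0.035.

0.035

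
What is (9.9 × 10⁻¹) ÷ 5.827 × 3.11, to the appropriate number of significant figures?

5.3 × 10⁻¹

(9.9 × 10⁻¹) ÷ 5.827 × 3.11 = 0.528385103827…
Multiplication/division keeps the fewest significant figures: 9.9 × 10⁻¹ → 2 s.f., 5.827 → 4 s.f., 3.11 → 3 s.f.; limit is 2.
Rounded to 2 significant figures: 5.3 × 10⁻¹.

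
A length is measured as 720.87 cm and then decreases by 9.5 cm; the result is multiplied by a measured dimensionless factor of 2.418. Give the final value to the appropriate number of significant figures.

1.720 × 10^3 cm

720.87 cm − 9.5 cm = 711.37 cm; the difference is limited to 1 decimal place (4 s.f.).
Carrying full precision, 711.37 × 2.418 = 1720.09266 cm; 2.418 has 4 s.f., so the result keeps min(4, 4) = 4 s.f.
Rounded to 4 significant figures: 1.720 × 10^3 cm.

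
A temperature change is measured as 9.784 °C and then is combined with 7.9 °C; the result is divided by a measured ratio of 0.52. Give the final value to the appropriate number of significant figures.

34 °C

9.784 °C + 7.9 °C = 17.684 °C; the sum is limited to 1 decimal place (3 s.f.).
Carrying full precision, 17.684 ÷ 0.52 = 34.0076923077… °C; 0.52 has 2 s.f., so the result keeps min(3, 2) = 2 s.f.
Rounded to 2 significant figures: 34 °C.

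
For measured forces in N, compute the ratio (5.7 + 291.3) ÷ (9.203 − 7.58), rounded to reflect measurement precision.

1.83 × 10^2

5.7 + 291.3 = 297.0, limited to 1 d.p. → 4 s.f.; 9.203 − 7.58 = 1.623, limited to 2 d.p. → 3 s.f.
Carrying full precision, 297.0 ÷ 1.623 = 182.994454713…; keep min(4, 3) = 3 s.f.
Rounded to 3 significant figures: 1.83 × 10^2.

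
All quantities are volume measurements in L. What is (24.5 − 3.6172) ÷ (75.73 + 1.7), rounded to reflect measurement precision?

24.5 − 3.6172 = 20.8828, limited to 1 d.p. → 3 s.f.; 75.73 + 1.7 = 77.43, limited to 1 d.p. → 3 s.f.
Carrying full precision, 20.8828 ÷ 77.43 = 0.269699083043…; keep min(3, 3) = 3 s.f.
Rounded to 3 significant figures: 0.270.

0.270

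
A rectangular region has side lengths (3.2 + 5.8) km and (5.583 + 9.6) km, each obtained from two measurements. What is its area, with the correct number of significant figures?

1.4 × 10^2 km²

3.2 + 5.8 = 9.0, limited to 1 d.p. → 2 s.f.; 5.583 + 9.6 = 15.183, limited to 1 d.p. → 3 s.f.
Carrying full precision, 9.0 × 15.183 = 136.647; keep min(2, 3) = 2 s.f.
Rounded to 2 significant figures: 1.4 × 10^2 km².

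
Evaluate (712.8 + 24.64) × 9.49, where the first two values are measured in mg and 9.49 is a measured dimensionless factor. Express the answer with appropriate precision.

712.8 mg + 24.64 mg = 737.44 mg; the sum is limited to 1 decimal place (4 s.f.).
Carrying full precision, 737.44 × 9.49 = 6998.3056 mg; 9.49 has 3 s.f., so the result keeps min(4, 3) = 3 s.f.
Rounded to 3 significant figures: 7.00 × 10^3 mg.

7.00 × 10^3 mg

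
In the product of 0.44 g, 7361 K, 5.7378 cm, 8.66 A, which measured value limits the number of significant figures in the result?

0.44 g

0.44 g → 2 s.f.; 7361 K → 4 s.f.; 5.7378 cm → 5 s.f.; 8.66 A → 3 s.f.
The fewest is 2 significant figures, from 0.44 g.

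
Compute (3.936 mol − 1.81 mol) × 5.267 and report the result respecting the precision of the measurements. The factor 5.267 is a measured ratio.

3.936 mol − 1.81 mol = 2.126 mol; the difference is limited to 2 decimal places (3 s.f.).
Carrying full precision, 2.126 × 5.267 = 11.197642 mol; 5.267 has 4 s.f., so the result keeps min(3, 4) = 3 s.f.
Rounded to 3 significant figures: 11.2 mol.

11.2 mol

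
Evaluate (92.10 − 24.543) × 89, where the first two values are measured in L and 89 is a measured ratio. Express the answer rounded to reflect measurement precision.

92.10 L − 24.543 L = 67.557 L; the difference is limited to 2 decimal places (4 s.f.).
Carrying full precision, 67.557 × 89 = 6012.573 L; 89 has 2 s.f., so the result keeps min(4, 2) = 2 s.f.
Rounded to 2 significant figures: 6.0 × 10^3 L.

6.0 × 10^3 L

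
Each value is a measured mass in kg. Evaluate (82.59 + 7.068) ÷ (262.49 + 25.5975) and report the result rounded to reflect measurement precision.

0.3112

82.59 + 7.068 = 89.658, limited to 2 d.p. → 4 s.f.; 262.49 + 25.5975 = 288.0875, limited to 2 d.p. → 5 s.f.
Carrying full precision, 89.658 ÷ 288.0875 = 0.311217945937…; keep min(4, 5) = 4 s.f.
Rounded to 4 significant figures: 0.3112.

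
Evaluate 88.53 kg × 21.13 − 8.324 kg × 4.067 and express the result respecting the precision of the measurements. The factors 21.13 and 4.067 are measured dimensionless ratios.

1837 kg

88.53 × 21.13 = 1870.6389 → 1871 kg (4 s.f., last digit at the 10^0 place).
8.324 × 4.067 = 33.853708 → 33.85 kg (4 s.f., last digit at the 10^-2 place).
Difference: 1836.785192 kg; keep the coarser place, 10^0.
Result: 1837 kg.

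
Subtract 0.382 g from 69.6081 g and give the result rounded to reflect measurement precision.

69.226 g

69.6081 g − 0.382 g = 69.2261 g.
Addition/subtraction keeps the fewest decimal places: 69.6081 → 4 decimal places, 0.382 → 3 decimal places; limit is 3.
Rounded to 3 decimal places: 69.226 g.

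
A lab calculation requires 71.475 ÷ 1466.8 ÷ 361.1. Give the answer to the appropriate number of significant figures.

1.349 × 10^-4

71.475 ÷ 1466.8 ÷ 361.1 = 0.000134944682026…
Multiplication/division keeps the fewest significant figures: 71.475 → 5 s.f., 1466.8 → 5 s.f., 361.1 → 4 s.f.; limit is 4.
Rounded to 4 significant figures: 1.349 × 10^-4.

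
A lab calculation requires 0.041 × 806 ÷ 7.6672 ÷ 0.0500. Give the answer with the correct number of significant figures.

86

0.041 × 806 ÷ 7.6672 ÷ 0.0500 = 86.2009599332…
Multiplication/division keeps the fewest significant figures: 0.041 → 2 s.f., 806 → 3 s.f., 7.6672 → 5 s.f., 0.0500 → 3 s.f.; limit is 2.
Rounded to 2 significant figures: 86.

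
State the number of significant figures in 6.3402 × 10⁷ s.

5

6.3402 × 10⁷: in scientific notation every digit of the coefficient is significant.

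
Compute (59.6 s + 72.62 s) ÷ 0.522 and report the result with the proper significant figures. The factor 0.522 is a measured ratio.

2.53 × 10² s

59.6 s + 72.62 s = 132.22 s; the sum is limited to 1 decimal place (4 s.f.).
Carrying full precision, 132.22 ÷ 0.522 = 253.295019157… s; 0.522 has 3 s.f., so the result keeps min(4, 3) = 3 s.f.
Rounded to 3 significant figures: 2.53 × 10² s.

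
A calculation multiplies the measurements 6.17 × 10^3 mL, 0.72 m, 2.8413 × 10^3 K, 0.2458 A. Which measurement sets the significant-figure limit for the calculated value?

0.72 m

6.17 × 10^3 mL → 3 s.f.; 0.72 m → 2 s.f.; 2.8413 × 10^3 K → 5 s.f.; 0.2458 A → 4 s.f.
The fewest is 2 significant figures, from 0.72 m.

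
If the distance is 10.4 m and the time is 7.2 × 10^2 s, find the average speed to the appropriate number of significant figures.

average speed = 10.4 m ÷ 7.2 × 10^2 s = 0.0144444444444… m/s.
10.4 has 3 significant figures; 7.2 × 10^2 has 2.
Division/multiplication keeps the fewest: 2 significant figures.
Rounded: 0.014 m/s.

0.014 m/s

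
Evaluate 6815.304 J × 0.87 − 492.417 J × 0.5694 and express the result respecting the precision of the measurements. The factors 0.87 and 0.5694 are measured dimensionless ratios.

5.6 × 10³ J

6815.304 × 0.87 = 5929.31448 → 5.9 × 10³ J (2 s.f., last digit at the 10^2 place).
492.417 × 0.5694 = 280.3822398 → 2.804 × 10² J (4 s.f., last digit at the 10^-1 place).
Difference: 5648.9322402 J; keep the coarser place, 10^2.
Result: 5.6 × 10³ J.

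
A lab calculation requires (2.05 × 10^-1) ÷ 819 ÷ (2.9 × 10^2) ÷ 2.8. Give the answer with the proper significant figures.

3.1 × 10^-7

(2.05 × 10^-1) ÷ 819 ÷ (2.9 × 10^2) ÷ 2.8 = 3.0825769742 × 10^-7…
Multiplication/division keeps the fewest significant figures: 2.05 × 10^-1 → 3 s.f., 819 → 3 s.f., 2.9 × 10^2 → 2 s.f., 2.8 → 2 s.f.; limit is 2.
Rounded to 2 significant figures: 3.1 × 10^-7.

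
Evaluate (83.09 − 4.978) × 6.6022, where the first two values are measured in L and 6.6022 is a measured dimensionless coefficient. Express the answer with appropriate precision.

515.7 L

83.09 L − 4.978 L = 78.112 L; the difference is limited to 2 decimal places (4 s.f.).
Carrying full precision, 78.112 × 6.6022 = 515.7110464 L; 6.6022 has 5 s.f., so the result keeps min(4, 5) = 4 s.f.
Rounded to 4 significant figures: 515.7 L.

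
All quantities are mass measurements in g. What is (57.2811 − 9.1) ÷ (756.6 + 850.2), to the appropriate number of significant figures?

57.2811 − 9.1 = 48.1811, limited to 1 d.p. → 3 s.f.; 756.6 + 850.2 = 1606.8, limited to 1 d.p. → 5 s.f.
Carrying full precision, 48.1811 ÷ 1606.8 = 0.0299857480707…; keep min(3, 5) = 3 s.f.
Rounded to 3 significant figures: 0.0300.

0.0300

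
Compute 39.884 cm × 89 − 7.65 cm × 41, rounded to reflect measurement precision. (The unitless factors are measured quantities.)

3.2 × 10³ cm

39.884 × 89 = 3549.676 → 3.5 × 10³ cm (2 s.f., last digit at the 10^2 place).
7.65 × 41 = 313.65 → 3.1 × 10² cm (2 s.f., last digit at the 10^1 place).
Difference: 3236.026 cm; keep the coarser place, 10^2.
Result: 3.2 × 10³ cm.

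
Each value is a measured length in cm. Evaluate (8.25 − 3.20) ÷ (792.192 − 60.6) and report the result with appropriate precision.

0.00690

8.25 − 3.20 = 5.05, limited to 2 d.p. → 3 s.f.; 792.192 − 60.6 = 731.592, limited to 1 d.p. → 4 s.f.
Carrying full precision, 5.05 ÷ 731.592 = 0.00690275454078…; keep min(3, 4) = 3 s.f.
Rounded to 3 significant figures: 0.00690.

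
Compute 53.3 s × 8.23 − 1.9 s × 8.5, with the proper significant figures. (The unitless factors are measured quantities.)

423 s

53.3 × 8.23 = 438.659 → 439 s (3 s.f., last digit at the 10^0 place).
1.9 × 8.5 = 16.15 → 16 s (2 s.f., last digit at the 10^0 place).
Difference: 422.509 s; keep the coarser place, 10^0.
Result: 423 s.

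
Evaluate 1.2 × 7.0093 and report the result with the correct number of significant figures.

8.4

1.2 × 7.0093 = 8.41116
Multiplication/division keeps the fewest significant figures: 1.2 → 2 s.f., 7.0093 → 5 s.f.; limit is 2.
Rounded to 2 significant figures: 8.4.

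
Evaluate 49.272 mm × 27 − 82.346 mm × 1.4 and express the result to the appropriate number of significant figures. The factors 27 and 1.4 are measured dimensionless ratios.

49.272 × 27 = 1330.344 → 1.3 × 10^3 mm (2 s.f., last digit at the 10^2 place).
82.346 × 1.4 = 115.2844 → 1.2 × 10^2 mm (2 s.f., last digit at the 10^1 place).
Difference: 1215.0596 mm; keep the coarser place, 10^2.
Result: 1.2 × 10^3 mm.

1.2 × 10^3 mm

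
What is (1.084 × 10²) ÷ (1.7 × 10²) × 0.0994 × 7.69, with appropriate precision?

0.49

(1.084 × 10²) ÷ (1.7 × 10²) × 0.0994 × 7.69 = 0.487408484706…
Multiplication/division keeps the fewest significant figures: 1.084 × 10² → 4 s.f., 1.7 × 10² → 2 s.f., 0.0994 → 3 s.f., 7.69 → 3 s.f.; limit is 2.
Rounded to 2 significant figures: 0.49.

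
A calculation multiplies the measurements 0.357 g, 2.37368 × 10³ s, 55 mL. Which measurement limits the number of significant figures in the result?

0.357 g → 3 s.f.; 2.37368 × 10³ s → 6 s.f.; 55 mL → 2 s.f.
The fewest is 2 significant figures, from 55 mL.

55 mL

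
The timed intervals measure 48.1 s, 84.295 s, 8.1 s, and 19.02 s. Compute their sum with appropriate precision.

48.1 s + 84.295 s + 8.1 s + 19.02 s = 159.515 s.
Addition/subtraction keeps the fewest decimal places: 48.1 → 1 decimal place, 84.295 → 3 decimal places, 8.1 → 1 decimal place, 19.02 → 2 decimal places; limit is 1.
Rounded to 1 decimal place: 159.5 s.

159.5 s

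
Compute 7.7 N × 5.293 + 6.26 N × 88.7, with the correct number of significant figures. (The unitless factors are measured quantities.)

596 N

7.7 × 5.293 = 40.7561 → 41 N (2 s.f., last digit at the 10^0 place).
6.26 × 88.7 = 555.262 → 5.55 × 10^2 N (3 s.f., last digit at the 10^0 place).
Sum: 596.0181 N; keep the coarser place, 10^0.
Result: 596 N.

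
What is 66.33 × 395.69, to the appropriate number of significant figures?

2.625 × 10⁴

66.33 × 395.69 = 26246.1177
Multiplication/division keeps the fewest significant figures: 66.33 → 4 s.f., 395.69 → 5 s.f.; limit is 4.
Rounded to 4 significant figures: 2.625 × 10⁴.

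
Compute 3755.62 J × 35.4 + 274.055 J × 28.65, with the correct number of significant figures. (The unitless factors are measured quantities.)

3755.62 × 35.4 = 132948.948 → 1.33 × 10^5 J (3 s.f., last digit at the 10^3 place).
274.055 × 28.65 = 7851.67575 → 7852 J (4 s.f., last digit at the 10^0 place).
Sum: 140800.62375 J; keep the coarser place, 10^3.
Result: 1.41 × 10^5 J.

1.41 × 10^5 J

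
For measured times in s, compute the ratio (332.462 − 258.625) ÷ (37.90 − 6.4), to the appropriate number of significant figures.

332.462 − 258.625 = 73.837, limited to 3 d.p. → 5 s.f.; 37.90 − 6.4 = 31.50, limited to 1 d.p. → 3 s.f.
Carrying full precision, 73.837 ÷ 31.50 = 2.34403174603…; keep min(5, 3) = 3 s.f.
Rounded to 3 significant figures: 2.34.

2.34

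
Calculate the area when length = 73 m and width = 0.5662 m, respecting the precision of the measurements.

area = 73 m × 0.5662 m = 41.3326 m².
73 has 2 significant figures; 0.5662 has 4.
Division/multiplication keeps the fewest: 2 significant figures.
Rounded: 41 m².

41 m²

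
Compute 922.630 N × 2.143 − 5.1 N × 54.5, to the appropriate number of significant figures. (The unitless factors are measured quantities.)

1.70 × 10³ N

922.630 × 2.143 = 1977.19609 → 1977 N (4 s.f., last digit at the 10^0 place).
5.1 × 54.5 = 277.95 → 2.8 × 10² N (2 s.f., last digit at the 10^1 place).
Difference: 1699.24609 N; keep the coarser place, 10^1.
Result: 1.70 × 10³ N.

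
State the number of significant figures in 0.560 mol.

3

0.560: leading zeros are not significant; trailing zeros after a decimal point are significant.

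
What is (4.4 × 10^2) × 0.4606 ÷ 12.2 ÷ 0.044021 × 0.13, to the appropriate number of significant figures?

(4.4 × 10^2) × 0.4606 ÷ 12.2 ÷ 0.044021 × 0.13 = 49.0569143416…
Multiplication/division keeps the fewest significant figures: 4.4 × 10^2 → 2 s.f., 0.4606 → 4 s.f., 12.2 → 3 s.f., 0.044021 → 5 s.f., 0.13 → 2 s.f.; limit is 2.
Rounded to 2 significant figures: 49.

49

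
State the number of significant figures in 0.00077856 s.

5

0.00077856: leading zeros are not significant.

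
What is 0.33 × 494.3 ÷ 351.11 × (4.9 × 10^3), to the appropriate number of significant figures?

0.33 × 494.3 ÷ 351.11 × (4.9 × 10^3) = 2276.44641281…
Multiplication/division keeps the fewest significant figures: 0.33 → 2 s.f., 494.3 → 4 s.f., 351.11 → 5 s.f., 4.9 × 10^3 → 2 s.f.; limit is 2.
Rounded to 2 significant figures: 2.3 × 10^3.

2.3 × 10^3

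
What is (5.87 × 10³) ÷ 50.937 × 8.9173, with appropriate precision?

1.03 × 10³

(5.87 × 10³) ÷ 50.937 × 8.9173 = 1027.63317431…
Multiplication/division keeps the fewest significant figures: 5.87 × 10³ → 3 s.f., 50.937 → 5 s.f., 8.9173 → 5 s.f.; limit is 3.
Rounded to 3 significant figures: 1.03 × 10³.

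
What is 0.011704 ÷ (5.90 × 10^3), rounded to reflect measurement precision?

1.98 × 10^-6

0.011704 ÷ (5.90 × 10^3) = 0.00000198372881356…
Multiplication/division keeps the fewest significant figures: 0.011704 → 5 s.f., 5.90 × 10^3 → 3 s.f.; limit is 3.
Rounded to 3 significant figures: 1.98 × 10^-6.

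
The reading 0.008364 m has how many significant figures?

4

0.008364: leading zeros are not significant.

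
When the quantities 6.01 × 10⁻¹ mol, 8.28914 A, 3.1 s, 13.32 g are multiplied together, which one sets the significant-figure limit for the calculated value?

6.01 × 10⁻¹ mol → 3 s.f.; 8.28914 A → 6 s.f.; 3.1 s → 2 s.f.; 13.32 g → 4 s.f.
The fewest is 2 significant figures, from 3.1 s.

3.1 s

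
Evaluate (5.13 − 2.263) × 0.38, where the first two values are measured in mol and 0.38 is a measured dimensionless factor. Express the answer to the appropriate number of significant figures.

1.1 mol

5.13 mol − 2.263 mol = 2.867 mol; the difference is limited to 2 decimal places (3 s.f.).
Carrying full precision, 2.867 × 0.38 = 1.08946 mol; 0.38 has 2 s.f., so the result keeps min(3, 2) = 2 s.f.
Rounded to 2 significant figures: 1.1 mol.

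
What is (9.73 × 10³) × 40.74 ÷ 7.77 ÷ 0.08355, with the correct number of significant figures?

(9.73 × 10³) × 40.74 ÷ 7.77 ÷ 0.08355 = 610613.486017…
Multiplication/division keeps the fewest significant figures: 9.73 × 10³ → 3 s.f., 40.74 → 4 s.f., 7.77 → 3 s.f., 0.08355 → 4 s.f.; limit is 3.
Rounded to 3 significant figures: 6.11 × 10⁵.

6.11 × 10⁵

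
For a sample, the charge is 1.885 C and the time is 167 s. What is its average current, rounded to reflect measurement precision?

average current = 1.885 C ÷ 167 s = 0.0112874251497… A.
1.885 has 4 significant figures; 167 has 3.
Division/multiplication keeps the fewest: 3 significant figures.
Rounded: 0.0113 A.

0.0113 A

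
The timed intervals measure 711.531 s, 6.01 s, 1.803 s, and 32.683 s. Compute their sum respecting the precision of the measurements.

711.531 s + 6.01 s + 1.803 s + 32.683 s = 752.027 s.
Addition/subtraction keeps the fewest decimal places: 711.531 → 3 decimal places, 6.01 → 2 decimal places, 1.803 → 3 decimal places, 32.683 → 3 decimal places; limit is 2.
Rounded to 2 decimal places: 7.5203 × 10² s.

7.5203 × 10² s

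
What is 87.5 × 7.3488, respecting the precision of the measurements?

643

87.5 × 7.3488 = 643.02
Multiplication/division keeps the fewest significant figures: 87.5 → 3 s.f., 7.3488 → 5 s.f.; limit is 3.
Rounded to 3 significant figures: 643.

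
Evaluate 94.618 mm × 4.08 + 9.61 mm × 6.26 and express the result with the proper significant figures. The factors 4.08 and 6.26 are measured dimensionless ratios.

94.618 × 4.08 = 386.04144 → 386 mm (3 s.f., last digit at the 10^0 place).
9.61 × 6.26 = 60.1586 → 60.2 mm (3 s.f., last digit at the 10^-1 place).
Sum: 446.20004 mm; keep the coarser place, 10^0.
Result: 446 mm.

446 mm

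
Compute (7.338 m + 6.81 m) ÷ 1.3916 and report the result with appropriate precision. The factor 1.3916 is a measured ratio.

7.338 m + 6.81 m = 14.148 m; the sum is limited to 2 decimal places (4 s.f.).
Carrying full precision, 14.148 ÷ 1.3916 = 10.1667145732… m; 1.3916 has 5 s.f., so the result keeps min(4, 5) = 4 s.f.
Rounded to 4 significant figures: 10.17 m.

10.17 m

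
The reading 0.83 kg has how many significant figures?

0.83: leading zeros are not significant.

2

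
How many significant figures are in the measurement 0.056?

0.056: leading zeros are not significant.

2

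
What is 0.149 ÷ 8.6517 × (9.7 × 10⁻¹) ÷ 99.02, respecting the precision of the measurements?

1.7 × 10⁻⁴

0.149 ÷ 8.6517 × (9.7 × 10⁻¹) ÷ 99.02 = 0.000168707204408…
Multiplication/division keeps the fewest significant figures: 0.149 → 3 s.f., 8.6517 → 5 s.f., 9.7 × 10⁻¹ → 2 s.f., 99.02 → 4 s.f.; limit is 2.
Rounded to 2 significant figures: 1.7 × 10⁻⁴.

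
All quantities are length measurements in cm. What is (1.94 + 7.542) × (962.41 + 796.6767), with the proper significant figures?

1.67 × 10^4 cm²

1.94 + 7.542 = 9.482, limited to 2 d.p. → 3 s.f.; 962.41 + 796.6767 = 1759.0867, limited to 2 d.p. → 6 s.f.
Carrying full precision, 9.482 × 1759.0867 = 16679.6600894; keep min(3, 6) = 3 s.f.
Rounded to 3 significant figures: 1.67 × 10^4 cm².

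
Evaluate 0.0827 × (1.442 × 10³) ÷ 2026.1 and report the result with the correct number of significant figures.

0.0827 × (1.442 × 10³) ÷ 2026.1 = 0.0588585953309…
Multiplication/division keeps the fewest significant figures: 0.0827 → 3 s.f., 1.442 × 10³ → 4 s.f., 2026.1 → 5 s.f.; limit is 3.
Rounded to 3 significant figures: 0.0589.

0.0589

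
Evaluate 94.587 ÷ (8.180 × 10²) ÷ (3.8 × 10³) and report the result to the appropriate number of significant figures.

94.587 ÷ (8.180 × 10²) ÷ (3.8 × 10³) = 0.0000304294814052…
Multiplication/division keeps the fewest significant figures: 94.587 → 5 s.f., 8.180 × 10² → 4 s.f., 3.8 × 10³ → 2 s.f.; limit is 2.
Rounded to 2 significant figures: 3.0 × 10⁻⁵.

3.0 × 10⁻⁵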